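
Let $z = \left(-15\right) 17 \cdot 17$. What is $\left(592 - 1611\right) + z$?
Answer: $-5354$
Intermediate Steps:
$z = -4335$ ($z = \left(-255\right) 17 = -4335$)
$\left(592 - 1611\right) + z = \left(592 - 1611\right) - 4335 = -1019 - 4335 = -5354$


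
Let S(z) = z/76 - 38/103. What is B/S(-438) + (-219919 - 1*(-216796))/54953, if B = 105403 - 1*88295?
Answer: -3679766961659/1318926953 ≈ -2790.0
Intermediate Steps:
S(z) = -38/103 + z/76 (S(z) = z*(1/76) - 38*1/103 = z/76 - 38/103 = -38/103 + z/76)
B = 17108 (B = 105403 - 88295 = 17108)
B/S(-438) + (-219919 - 1*(-216796))/54953 = 17108/(-38/103 + (1/76)*(-438)) + (-219919 - 1*(-216796))/54953 = 17108/(-38/103 - 219/38) + (-219919 + 216796)*(1/54953) = 17108/(-24001/3914) - 3123*1/54953 = 17108*(-3914/24001) - 3123/54953 = -66960712/24001 - 3123/54953 = -3679766961659/1318926953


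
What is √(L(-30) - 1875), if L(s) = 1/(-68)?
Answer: I*√2167517/34 ≈ 43.301*I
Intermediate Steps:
L(s) = -1/68
√(L(-30) - 1875) = √(-1/68 - 1875) = √(-127501/68) = I*√2167517/34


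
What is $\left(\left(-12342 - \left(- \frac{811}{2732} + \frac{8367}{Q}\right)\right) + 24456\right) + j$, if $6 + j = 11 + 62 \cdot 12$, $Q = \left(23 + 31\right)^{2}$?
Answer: $\frac{4268864587}{331938} \approx 12860.0$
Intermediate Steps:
$Q = 2916$ ($Q = 54^{2} = 2916$)
$j = 749$ ($j = -6 + \left(11 + 62 \cdot 12\right) = -6 + \left(11 + 744\right) = -6 + 755 = 749$)
$\left(\left(-12342 - \left(- \frac{811}{2732} + \frac{8367}{Q}\right)\right) + 24456\right) + j = \left(\left(-12342 - \left(- \frac{811}{2732} + \frac{8367}{2916}\right)\right) + 24456\right) + 749 = \left(\left(-12342 - \left(\left(-811\right) \frac{1}{2732} + 8367 \cdot \frac{1}{2916}\right)\right) + 24456\right) + 749 = \left(\left(-12342 - \left(- \frac{811}{2732} + \frac{2789}{972}\right)\right) + 24456\right) + 749 = \left(\left(-12342 - \frac{853907}{331938}\right) + 24456\right) + 749 = \left(- \frac{4097632703}{331938} + 24456\right) + 749 = \frac{4020243025}{331938} + 749 = \frac{4268864587}{331938}$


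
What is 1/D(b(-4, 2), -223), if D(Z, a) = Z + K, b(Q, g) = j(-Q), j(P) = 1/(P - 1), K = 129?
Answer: 3/388 ≈ 0.0077320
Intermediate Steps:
j(P) = 1/(-1 + P)
b(Q, g) = 1/(-1 - Q)
D(Z, a) = 129 + Z (D(Z, a) = Z + 129 = 129 + Z)
1/D(b(-4, 2), -223) = 1/(129 - 1/(1 - 4)) = 1/(129 - 1/(-3)) = 1/(129 - 1*(-⅓)) = 1/(129 + ⅓) = 1/(388/3) = 3/388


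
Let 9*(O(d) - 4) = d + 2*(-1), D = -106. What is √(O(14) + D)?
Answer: I*√906/3 ≈ 10.033*I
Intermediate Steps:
O(d) = 34/9 + d/9 (O(d) = 4 + (d + 2*(-1))/9 = 4 + (d - 2)/9 = 4 + (-2 + d)/9 = 4 + (-2/9 + d/9) = 34/9 + d/9)
√(O(14) + D) = √((34/9 + (⅑)*14) - 106) = √((34/9 + 14/9) - 106) = √(16/3 - 106) = √(-302/3) = I*√906/3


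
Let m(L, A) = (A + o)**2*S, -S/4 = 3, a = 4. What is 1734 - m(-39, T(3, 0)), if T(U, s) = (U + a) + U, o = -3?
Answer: 2322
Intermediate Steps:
S = -12 (S = -4*3 = -12)
T(U, s) = 4 + 2*U (T(U, s) = (U + 4) + U = (4 + U) + U = 4 + 2*U)
m(L, A) = -12*(-3 + A)**2 (m(L, A) = (A - 3)**2*(-12) = (-3 + A)**2*(-12) = -12*(-3 + A)**2)
1734 - m(-39, T(3, 0)) = 1734 - (-12)*(-3 + (4 + 2*3))**2 = 1734 - (-12)*(-3 + (4 + 6))**2 = 1734 - (-12)*(-3 + 10)**2 = 1734 - (-12)*7**2 = 1734 - (-12)*49 = 1734 - 1*(-588) = 1734 + 588 = 2322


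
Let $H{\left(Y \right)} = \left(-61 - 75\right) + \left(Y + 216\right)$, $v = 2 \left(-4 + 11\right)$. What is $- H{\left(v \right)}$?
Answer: $-94$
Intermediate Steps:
$v = 14$ ($v = 2 \cdot 7 = 14$)
$H{\left(Y \right)} = 80 + Y$ ($H{\left(Y \right)} = \left(-61 - 75\right) + \left(216 + Y\right) = -136 + \left(216 + Y\right) = 80 + Y$)
$- H{\left(v \right)} = - (80 + 14) = \left(-1\right) 94 = -94$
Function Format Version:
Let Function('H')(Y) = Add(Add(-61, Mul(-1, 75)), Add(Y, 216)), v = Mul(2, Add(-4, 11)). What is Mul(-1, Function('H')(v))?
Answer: -94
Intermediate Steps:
v = 14 (v = Mul(2, 7) = 14)
Function('H')(Y) = Add(80, Y) (Function('H')(Y) = Add(Add(-61, -75), Add(216, Y)) = Add(-136, Add(216, Y)) = Add(80, Y))
Mul(-1, Function('H')(v)) = Mul(-1, Add(80, 14)) = Mul(-1, 94) = -94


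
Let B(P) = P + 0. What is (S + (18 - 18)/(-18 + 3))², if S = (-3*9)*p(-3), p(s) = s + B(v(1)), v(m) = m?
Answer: 2916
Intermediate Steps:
B(P) = P
p(s) = 1 + s (p(s) = s + 1 = 1 + s)
S = 54 (S = (-3*9)*(1 - 3) = -27*(-2) = 54)
(S + (18 - 18)/(-18 + 3))² = (54 + (18 - 18)/(-18 + 3))² = (54 + 0/(-15))² = (54 + 0*(-1/15))² = (54 + 0)² = 54² = 2916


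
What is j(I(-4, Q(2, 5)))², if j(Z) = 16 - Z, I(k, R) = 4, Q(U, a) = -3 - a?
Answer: 144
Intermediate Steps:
j(I(-4, Q(2, 5)))² = (16 - 1*4)² = (16 - 4)² = 12² = 144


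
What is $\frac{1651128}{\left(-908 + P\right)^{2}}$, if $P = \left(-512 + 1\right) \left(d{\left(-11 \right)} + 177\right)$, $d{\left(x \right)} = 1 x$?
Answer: $\frac{137594}{612526563} \approx 0.00022463$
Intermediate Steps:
$d{\left(x \right)} = x$
$P = -84826$ ($P = \left(-512 + 1\right) \left(-11 + 177\right) = \left(-511\right) 166 = -84826$)
$\frac{1651128}{\left(-908 + P\right)^{2}} = \frac{1651128}{\left(-908 - 84826\right)^{2}} = \frac{1651128}{\left(-85734\right)^{2}} = \frac{1651128}{7350318756} = 1651128 \cdot \frac{1}{7350318756} = \frac{137594}{612526563}$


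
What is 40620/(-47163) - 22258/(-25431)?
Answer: 5582278/399800751 ≈ 0.013963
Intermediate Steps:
40620/(-47163) - 22258/(-25431) = 40620*(-1/47163) - 22258*(-1/25431) = -13540/15721 + 22258/25431 = 5582278/399800751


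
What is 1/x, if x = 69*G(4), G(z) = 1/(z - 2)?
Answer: 2/69 ≈ 0.028986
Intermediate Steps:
G(z) = 1/(-2 + z)
x = 69/2 (x = 69/(-2 + 4) = 69/2 ≈ 34.500)
1/x = 1/(69/2) = 2/69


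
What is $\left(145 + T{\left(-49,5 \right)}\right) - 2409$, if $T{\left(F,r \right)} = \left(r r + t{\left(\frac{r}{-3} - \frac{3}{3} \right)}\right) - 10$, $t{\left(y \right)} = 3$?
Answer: $-2246$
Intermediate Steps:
$T{\left(F,r \right)} = -7 + r^{2}$ ($T{\left(F,r \right)} = \left(r r + 3\right) - 10 = \left(r^{2} + 3\right) - 10 = \left(3 + r^{2}\right) - 10 = -7 + r^{2}$)
$\left(145 + T{\left(-49,5 \right)}\right) - 2409 = \left(145 - \left(7 - 5^{2}\right)\right) - 2409 = \left(145 + \left(-7 + 25\right)\right) - 2409 = \left(145 + 18\right) - 2409 = 163 - 2409 = -2246$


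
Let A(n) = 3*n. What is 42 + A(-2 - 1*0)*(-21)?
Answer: 168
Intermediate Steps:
42 + A(-2 - 1*0)*(-21) = 42 + (3*(-2 - 1*0))*(-21) = 42 + (3*(-2 + 0))*(-21) = 42 + (3*(-2))*(-21) = 42 - 6*(-21) = 42 + 126 = 168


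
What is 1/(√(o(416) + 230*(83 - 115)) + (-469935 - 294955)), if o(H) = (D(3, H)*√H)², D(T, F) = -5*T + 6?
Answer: -382445/292528342882 - √1646/146264171441 ≈ -1.3077e-6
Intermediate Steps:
D(T, F) = 6 - 5*T
o(H) = 81*H (o(H) = ((6 - 5*3)*√H)² = ((6 - 15)*√H)² = (-9*√H)² = 81*H)
1/(√(o(416) + 230*(83 - 115)) + (-469935 - 294955)) = 1/(√(81*416 + 230*(83 - 115)) + (-469935 - 294955)) = 1/(√(33696 + 230*(-32)) - 764890) = 1/(√(33696 - 7360) - 764890) = 1/(√26336 - 764890) = 1/(4*√1646 - 764890) = 1/(-764890 + 4*√1646)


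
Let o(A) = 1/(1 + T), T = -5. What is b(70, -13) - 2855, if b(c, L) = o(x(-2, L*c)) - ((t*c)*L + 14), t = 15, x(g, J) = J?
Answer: 43123/4 ≈ 10781.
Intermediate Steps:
o(A) = -¼ (o(A) = 1/(1 - 5) = 1/(-4) = -¼)
b(c, L) = -57/4 - 15*L*c (b(c, L) = -¼ - ((15*c)*L + 14) = -¼ - (15*L*c + 14) = -¼ - (14 + 15*L*c) = -¼ + (-14 - 15*L*c) = -57/4 - 15*L*c)
b(70, -13) - 2855 = (-57/4 - 15*(-13)*70) - 2855 = (-57/4 + 13650) - 2855 = 54543/4 - 2855 = 43123/4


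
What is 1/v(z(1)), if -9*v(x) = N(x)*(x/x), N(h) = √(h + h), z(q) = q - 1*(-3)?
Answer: -9*√2/4 ≈ -3.1820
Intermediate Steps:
z(q) = 3 + q (z(q) = q + 3 = 3 + q)
N(h) = √2*√h (N(h) = √(2*h) = √2*√h)
v(x) = -√2*√x/9 (v(x) = -√2*√x*x/x/9 = -√2*√x/9)
1/v(z(1)) = 1/(-√2*√(3 + 1)/9) = 1/(-√2*√4/9) = 1/(-⅑*√2*2) = 1/(-2*√2/9) = -9*√2/4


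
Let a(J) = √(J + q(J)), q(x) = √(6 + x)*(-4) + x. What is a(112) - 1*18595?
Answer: -18595 + 2*√(56 - √118) ≈ -18582.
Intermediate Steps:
q(x) = x - 4*√(6 + x) (q(x) = -4*√(6 + x) + x = x - 4*√(6 + x))
a(J) = √(-4*√(6 + J) + 2*J) (a(J) = √(J + (J - 4*√(6 + J))) = √(-4*√(6 + J) + 2*J))
a(112) - 1*18595 = √(-4*√(6 + 112) + 2*112) - 1*18595 = √(-4*√118 + 224) - 18595 = √(224 - 4*√118) - 18595 = -18595 + √(224 - 4*√118)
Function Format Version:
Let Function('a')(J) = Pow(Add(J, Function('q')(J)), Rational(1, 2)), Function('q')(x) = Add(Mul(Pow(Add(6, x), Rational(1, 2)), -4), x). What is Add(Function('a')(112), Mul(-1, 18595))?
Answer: Add(-18595, Mul(2, Pow(Add(56, Mul(-1, Pow(118, Rational(1, 2)))), Rational(1, 2)))) ≈ -18582.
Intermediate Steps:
Function('q')(x) = Add(x, Mul(-4, Pow(Add(6, x), Rational(1, 2)))) (Function('q')(x) = Add(Mul(-4, Pow(Add(6, x), Rational(1, 2))), x) = Add(x, Mul(-4, Pow(Add(6, x), Rational(1, 2)))))
Function('a')(J) = Pow(Add(Mul(-4, Pow(Add(6, J), Rational(1, 2))), Mul(2, J)), Rational(1, 2)) (Function('a')(J) = Pow(Add(J, Add(J, Mul(-4, Pow(Add(6, J), Rational(1, 2))))), Rational(1, 2)) = Pow(Add(Mul(-4, Pow(Add(6, J), Rational(1, 2))), Mul(2, J)), Rational(1, 2)))
Add(Function('a')(112), Mul(-1, 18595)) = Add(Pow(Add(Mul(-4, Pow(Add(6, 112), Rational(1, 2))), Mul(2, 112)), Rational(1, 2)), Mul(-1, 18595)) = Add(Pow(Add(Mul(-4, Pow(118, Rational(1, 2))), 224), Rational(1, 2)), -18595) = Add(Pow(Add(224, Mul(-4, Pow(118, Rational(1, 2)))), Rational(1, 2)), -18595) = Add(-18595, Pow(Add(224, Mul(-4, Pow(118, Rational(1, 2)))), Rational(1, 2)))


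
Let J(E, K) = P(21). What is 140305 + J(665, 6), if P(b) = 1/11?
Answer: 1543356/11 ≈ 1.4031e+5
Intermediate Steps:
P(b) = 1/11
J(E, K) = 1/11
140305 + J(665, 6) = 140305 + 1/11 = 1543356/11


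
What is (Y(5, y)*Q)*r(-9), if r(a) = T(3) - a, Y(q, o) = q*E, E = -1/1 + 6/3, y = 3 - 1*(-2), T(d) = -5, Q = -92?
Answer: -1840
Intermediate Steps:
y = 5 (y = 3 + 2 = 5)
E = 1 (E = -1*1 + 6*(⅓) = -1 + 2 = 1)
Y(q, o) = q (Y(q, o) = q*1 = q)
r(a) = -5 - a
(Y(5, y)*Q)*r(-9) = (5*(-92))*(-5 - 1*(-9)) = -460*(-5 + 9) = -460*4 = -1840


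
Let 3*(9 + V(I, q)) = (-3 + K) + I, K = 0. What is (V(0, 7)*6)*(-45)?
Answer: 2700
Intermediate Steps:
V(I, q) = -10 + I/3 (V(I, q) = -9 + ((-3 + 0) + I)/3 = -9 + (-3 + I)/3 = -9 + (-1 + I/3) = -10 + I/3)
(V(0, 7)*6)*(-45) = ((-10 + (⅓)*0)*6)*(-45) = ((-10 + 0)*6)*(-45) = -10*6*(-45) = -60*(-45) = 2700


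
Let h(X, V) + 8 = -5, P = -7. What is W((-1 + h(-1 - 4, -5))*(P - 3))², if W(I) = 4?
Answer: 16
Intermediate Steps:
h(X, V) = -13 (h(X, V) = -8 - 5 = -13)
W((-1 + h(-1 - 4, -5))*(P - 3))² = 4² = 16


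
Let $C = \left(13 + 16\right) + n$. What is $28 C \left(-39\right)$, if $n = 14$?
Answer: $-46956$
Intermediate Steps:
$C = 43$ ($C = \left(13 + 16\right) + 14 = 29 + 14 = 43$)
$28 C \left(-39\right) = 28 \cdot 43 \left(-39\right) = 1204 \left(-39\right) = -46956$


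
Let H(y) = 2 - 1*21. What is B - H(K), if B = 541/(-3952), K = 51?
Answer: 74547/3952 ≈ 18.863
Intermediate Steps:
H(y) = -19 (H(y) = 2 - 21 = -19)
B = -541/3952 (B = 541*(-1/3952) = -541/3952 ≈ -0.13689)
B - H(K) = -541/3952 - 1*(-19) = -541/3952 + 19 = 74547/3952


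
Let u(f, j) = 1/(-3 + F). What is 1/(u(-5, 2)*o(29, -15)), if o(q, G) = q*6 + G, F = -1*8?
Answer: -11/159 ≈ -0.069182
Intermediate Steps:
F = -8
o(q, G) = G + 6*q (o(q, G) = 6*q + G = G + 6*q)
u(f, j) = -1/11 (u(f, j) = 1/(-3 - 8) = 1/(-11) = -1/11)
1/(u(-5, 2)*o(29, -15)) = 1/(-(-15 + 6*29)/11) = 1/(-(-15 + 174)/11) = 1/(-1/11*159) = 1/(-159/11) = -11/159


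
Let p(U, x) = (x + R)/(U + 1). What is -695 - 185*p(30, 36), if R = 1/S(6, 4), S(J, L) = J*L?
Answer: -677105/744 ≈ -910.09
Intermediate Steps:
R = 1/24 (R = 1/(6*4) = 1/24 ≈ 0.041667)
p(U, x) = (1/24 + x)/(1 + U) (p(U, x) = (x + 1/24)/(U + 1) = (1/24 + x)/(1 + U))
-695 - 185*p(30, 36) = -695 - 185*(1/24 + 36)/(1 + 30) = -695 - 185*865/(31*24) = -695 - 185*865/744 = -695 - 160025/744 = -677105/744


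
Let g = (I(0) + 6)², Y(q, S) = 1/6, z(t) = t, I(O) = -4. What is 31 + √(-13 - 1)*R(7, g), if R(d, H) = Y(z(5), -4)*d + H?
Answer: 31 + 31*I*√14/6 ≈ 31.0 + 19.332*I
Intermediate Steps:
Y(q, S) = ⅙
g = 4 (g = (-4 + 6)² = 2² = 4)
R(d, H) = H + d/6 (R(d, H) = d/6 + H = H + d/6)
31 + √(-13 - 1)*R(7, g) = 31 + √(-13 - 1)*(4 + (⅙)*7) = 31 + √(-14)*(4 + 7/6) = 31 + (I*√14)*(31/6) = 31 + 31*I*√14/6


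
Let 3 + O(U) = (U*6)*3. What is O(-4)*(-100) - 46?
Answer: 7454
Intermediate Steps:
O(U) = -3 + 18*U (O(U) = -3 + (U*6)*3 = -3 + (6*U)*3 = -3 + 18*U)
O(-4)*(-100) - 46 = (-3 + 18*(-4))*(-100) - 46 = (-3 - 72)*(-100) - 46 = -75*(-100) - 46 = 7500 - 46 = 7454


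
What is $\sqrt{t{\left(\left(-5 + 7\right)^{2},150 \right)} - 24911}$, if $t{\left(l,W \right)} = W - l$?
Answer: $i \sqrt{24765} \approx 157.37 i$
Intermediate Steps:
$\sqrt{t{\left(\left(-5 + 7\right)^{2},150 \right)} - 24911} = \sqrt{\left(150 - \left(-5 + 7\right)^{2}\right) - 24911} = \sqrt{\left(150 - 2^{2}\right) - 24911} = \sqrt{\left(150 - 4\right) - 24911} = \sqrt{146 - 24911} = \sqrt{-24765} = i \sqrt{24765}$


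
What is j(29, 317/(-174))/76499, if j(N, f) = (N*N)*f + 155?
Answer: -8263/458994 ≈ -0.018002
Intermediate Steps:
j(N, f) = 155 + f*N² (j(N, f) = N²*f + 155 = f*N² + 155 = 155 + f*N²)
j(29, 317/(-174))/76499 = (155 + (317/(-174))*29²)/76499 = (155 + (317*(-1/174))*841)*(1/76499) = (155 - 317/174*841)*(1/76499) = (155 - 9193/6)*(1/76499) = -8263/6*1/76499 = -8263/458994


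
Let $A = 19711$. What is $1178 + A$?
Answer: $20889$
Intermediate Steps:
$1178 + A = 1178 + 19711 = 20889$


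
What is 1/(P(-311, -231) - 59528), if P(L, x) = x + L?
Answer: -1/60070 ≈ -1.6647e-5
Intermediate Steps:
P(L, x) = L + x
1/(P(-311, -231) - 59528) = 1/((-311 - 231) - 59528) = 1/(-542 - 59528) = 1/(-60070) = -1/60070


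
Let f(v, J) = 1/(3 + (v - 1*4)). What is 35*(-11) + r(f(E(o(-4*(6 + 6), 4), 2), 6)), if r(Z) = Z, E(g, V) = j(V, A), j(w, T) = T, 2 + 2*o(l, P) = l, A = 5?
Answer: -1539/4 ≈ -384.75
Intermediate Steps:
o(l, P) = -1 + l/2
E(g, V) = 5
f(v, J) = 1/(-1 + v) (f(v, J) = 1/(3 + (v - 4)) = 1/(3 + (-4 + v)) = 1/(-1 + v))
35*(-11) + r(f(E(o(-4*(6 + 6), 4), 2), 6)) = 35*(-11) + 1/(-1 + 5) = -385 + 1/4 = -385 + ¼ = -1539/4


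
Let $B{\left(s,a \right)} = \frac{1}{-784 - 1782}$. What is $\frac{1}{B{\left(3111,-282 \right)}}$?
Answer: $-2566$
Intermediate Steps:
$B{\left(s,a \right)} = - \frac{1}{2566}$ ($B{\left(s,a \right)} = \frac{1}{-2566} = - \frac{1}{2566}$)
$\frac{1}{B{\left(3111,-282 \right)}} = \frac{1}{- \frac{1}{2566}} = -2566$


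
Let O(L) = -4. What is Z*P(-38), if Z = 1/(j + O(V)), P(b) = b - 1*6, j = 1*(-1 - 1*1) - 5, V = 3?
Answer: 4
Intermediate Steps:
j = -7 (j = 1*(-1 - 1) - 5 = 1*(-2) - 5 = -2 - 5 = -7)
P(b) = -6 + b (P(b) = b - 6 = -6 + b)
Z = -1/11 (Z = 1/(-7 - 4) = 1/(-11) = -1/11 ≈ -0.090909)
Z*P(-38) = -(-6 - 38)/11 = -1/11*(-44) = 4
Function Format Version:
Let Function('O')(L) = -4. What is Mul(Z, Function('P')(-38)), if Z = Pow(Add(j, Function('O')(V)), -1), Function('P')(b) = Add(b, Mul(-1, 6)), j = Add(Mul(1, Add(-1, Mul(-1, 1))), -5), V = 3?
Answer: 4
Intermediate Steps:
j = -7 (j = Add(Mul(1, Add(-1, -1)), -5) = Add(Mul(1, -2), -5) = Add(-2, -5) = -7)
Function('P')(b) = Add(-6, b) (Function('P')(b) = Add(b, -6) = Add(-6, b))
Z = Rational(-1, 11) (Z = Pow(Add(-7, -4), -1) = Pow(-11, -1) = Rational(-1, 11) ≈ -0.090909)
Mul(Z, Function('P')(-38)) = Mul(Rational(-1, 11), Add(-6, -38)) = Mul(Rational(-1, 11), -44) = 4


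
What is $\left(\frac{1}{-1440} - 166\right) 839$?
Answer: $- \frac{200555399}{1440} \approx -1.3927 \cdot 10^{5}$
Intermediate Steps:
$\left(\frac{1}{-1440} - 166\right) 839 = \left(- \frac{1}{1440} - 166\right) 839 = \left(- \frac{239041}{1440}\right) 839 = - \frac{200555399}{1440}$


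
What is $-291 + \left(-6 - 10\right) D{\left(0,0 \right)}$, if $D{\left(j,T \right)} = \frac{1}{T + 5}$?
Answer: $- \frac{1471}{5} \approx -294.2$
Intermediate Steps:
$D{\left(j,T \right)} = \frac{1}{5 + T}$
$-291 + \left(-6 - 10\right) D{\left(0,0 \right)} = -291 + \frac{-6 - 10}{5 + 0} = -291 - \frac{16}{5} = - \frac{1471}{5}$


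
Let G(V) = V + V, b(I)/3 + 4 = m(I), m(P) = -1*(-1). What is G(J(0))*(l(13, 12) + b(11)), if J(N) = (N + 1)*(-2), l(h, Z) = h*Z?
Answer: -588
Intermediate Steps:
l(h, Z) = Z*h
J(N) = -2 - 2*N (J(N) = (1 + N)*(-2) = -2 - 2*N)
m(P) = 1
b(I) = -9 (b(I) = -12 + 3*1 = -12 + 3 = -9)
G(V) = 2*V
G(J(0))*(l(13, 12) + b(11)) = (2*(-2 - 2*0))*(12*13 - 9) = (2*(-2 + 0))*(156 - 9) = (2*(-2))*147 = -4*147 = -588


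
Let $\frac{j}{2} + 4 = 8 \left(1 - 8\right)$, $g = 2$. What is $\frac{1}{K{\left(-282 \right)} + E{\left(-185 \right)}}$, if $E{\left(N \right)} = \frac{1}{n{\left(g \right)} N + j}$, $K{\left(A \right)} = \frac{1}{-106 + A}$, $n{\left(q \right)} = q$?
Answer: $- \frac{95060}{439} \approx -216.54$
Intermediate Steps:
$j = -120$ ($j = -8 + 2 \cdot 8 \left(1 - 8\right) = -8 + 2 \cdot 8 \left(-7\right) = -8 + 2 \left(-56\right) = -8 - 112 = -120$)
$E{\left(N \right)} = \frac{1}{-120 + 2 N}$ ($E{\left(N \right)} = \frac{1}{2 N - 120} = \frac{1}{-120 + 2 N}$)
$\frac{1}{K{\left(-282 \right)} + E{\left(-185 \right)}} = \frac{1}{\frac{1}{-106 - 282} + \frac{1}{2 \left(-60 - 185\right)}} = \frac{1}{\frac{1}{-388} + \frac{1}{2 \left(-245\right)}} = \frac{1}{- \frac{1}{388} + \frac{1}{2} \left(- \frac{1}{245}\right)} = \frac{1}{- \frac{1}{388} - \frac{1}{490}} = \frac{1}{- \frac{439}{95060}} = - \frac{95060}{439}$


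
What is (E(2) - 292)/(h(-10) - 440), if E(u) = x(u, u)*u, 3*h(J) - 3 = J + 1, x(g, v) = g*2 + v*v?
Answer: 138/221 ≈ 0.62443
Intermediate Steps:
x(g, v) = v² + 2*g (x(g, v) = 2*g + v² = v² + 2*g)
h(J) = 4/3 + J/3 (h(J) = 1 + (J + 1)/3 = 1 + (1 + J)/3 = 1 + (⅓ + J/3) = 4/3 + J/3)
E(u) = u*(u² + 2*u) (E(u) = (u² + 2*u)*u = u*(u² + 2*u))
(E(2) - 292)/(h(-10) - 440) = (2²*(2 + 2) - 292)/((4/3 + (⅓)*(-10)) - 440) = (4*4 - 292)/((4/3 - 10/3) - 440) = (16 - 292)/(-2 - 440) = -276/(-442) = -276*(-1/442) = 138/221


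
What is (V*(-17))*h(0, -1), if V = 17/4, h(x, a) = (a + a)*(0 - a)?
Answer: 289/2 ≈ 144.50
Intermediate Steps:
h(x, a) = -2*a**2 (h(x, a) = (2*a)*(-a) = -2*a**2)
V = 17/4 (V = 17*(1/4) = 17/4 ≈ 4.2500)
(V*(-17))*h(0, -1) = ((17/4)*(-17))*(-2*(-1)**2) = -(-289)/2 = -289/4*(-2) = 289/2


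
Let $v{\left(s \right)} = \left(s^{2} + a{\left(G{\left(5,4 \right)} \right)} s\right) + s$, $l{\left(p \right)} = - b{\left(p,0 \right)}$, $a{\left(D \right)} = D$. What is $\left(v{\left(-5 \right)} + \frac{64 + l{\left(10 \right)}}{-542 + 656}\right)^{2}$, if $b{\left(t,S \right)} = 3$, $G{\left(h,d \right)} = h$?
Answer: $\frac{259081}{12996} \approx 19.935$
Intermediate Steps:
$l{\left(p \right)} = -3$ ($l{\left(p \right)} = \left(-1\right) 3 = -3$)
$v{\left(s \right)} = s^{2} + 6 s$ ($v{\left(s \right)} = \left(s^{2} + 5 s\right) + s = s^{2} + 6 s$)
$\left(v{\left(-5 \right)} + \frac{64 + l{\left(10 \right)}}{-542 + 656}\right)^{2} = \left(- 5 \left(6 - 5\right) + \frac{64 - 3}{-542 + 656}\right)^{2} = \left(\left(-5\right) 1 + \frac{61}{114}\right)^{2} = \left(-5 + 61 \cdot \frac{1}{114}\right)^{2} = \left(-5 + \frac{61}{114}\right)^{2} = \left(- \frac{509}{114}\right)^{2} = \frac{259081}{12996}$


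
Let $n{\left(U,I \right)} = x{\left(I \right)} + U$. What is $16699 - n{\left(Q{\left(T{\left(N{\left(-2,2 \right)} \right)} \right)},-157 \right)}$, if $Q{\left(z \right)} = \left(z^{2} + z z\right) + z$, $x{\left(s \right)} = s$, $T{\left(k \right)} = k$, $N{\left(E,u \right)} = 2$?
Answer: $16846$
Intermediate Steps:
$Q{\left(z \right)} = z + 2 z^{2}$ ($Q{\left(z \right)} = \left(z^{2} + z^{2}\right) + z = 2 z^{2} + z = z + 2 z^{2}$)
$n{\left(U,I \right)} = I + U$
$16699 - n{\left(Q{\left(T{\left(N{\left(-2,2 \right)} \right)} \right)},-157 \right)} = 16699 - \left(-157 + 2 \left(1 + 2 \cdot 2\right)\right) = 16699 - \left(-157 + 2 \left(1 + 4\right)\right) = 16699 - \left(-157 + 2 \cdot 5\right) = 16699 - \left(-157 + 10\right) = 16699 - -147 = 16699 + 147 = 16846$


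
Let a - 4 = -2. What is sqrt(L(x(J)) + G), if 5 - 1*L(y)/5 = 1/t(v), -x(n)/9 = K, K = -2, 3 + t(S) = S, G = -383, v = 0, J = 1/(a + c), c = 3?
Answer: I*sqrt(3207)/3 ≈ 18.877*I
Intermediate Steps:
a = 2 (a = 4 - 2 = 2)
J = 1/5 (J = 1/(2 + 3) = 1/5 ≈ 0.20000)
t(S) = -3 + S
x(n) = 18 (x(n) = -9*(-2) = 18)
L(y) = 80/3 (L(y) = 25 - 5/(-3 + 0) = 25 - 5/(-3) = 25 - 5*(-1/3) = 25 + 5/3 = 80/3)
sqrt(L(x(J)) + G) = sqrt(80/3 - 383) = sqrt(-1069/3) = I*sqrt(3207)/3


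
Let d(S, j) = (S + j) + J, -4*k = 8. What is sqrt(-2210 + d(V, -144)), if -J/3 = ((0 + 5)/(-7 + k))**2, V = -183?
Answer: 2*I*sqrt(51393)/9 ≈ 50.378*I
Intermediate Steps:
k = -2 (k = -1/4*8 = -2)
J = -25/27 (J = -3*(0 + 5)**2/(-7 - 2)**2 = -3*(5/(-9))**2 = -3*(5*(-1/9))**2 = -3*(-5/9)**2 = -3*25/81 = -25/27 ≈ -0.92593)
d(S, j) = -25/27 + S + j (d(S, j) = (S + j) - 25/27 = -25/27 + S + j)
sqrt(-2210 + d(V, -144)) = sqrt(-2210 + (-25/27 - 183 - 144)) = sqrt(-2210 - 8854/27) = sqrt(-68524/27) = 2*I*sqrt(51393)/9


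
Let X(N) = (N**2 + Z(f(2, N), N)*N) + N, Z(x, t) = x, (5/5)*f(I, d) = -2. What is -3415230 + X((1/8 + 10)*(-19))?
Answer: -216193887/64 ≈ -3.3780e+6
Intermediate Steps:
f(I, d) = -2
X(N) = N**2 - N (X(N) = (N**2 - 2*N) + N = N**2 - N)
-3415230 + X((1/8 + 10)*(-19)) = -3415230 + ((1/8 + 10)*(-19))*(-1 + (1/8 + 10)*(-19)) = -3415230 + ((81/8)*(-19))*(-1 + (81/8)*(-19)) = -3415230 - 1539*(-1 - 1539/8)/8 = -3415230 - 1539/8*(-1547/8) = -3415230 + 2380833/64 = -216193887/64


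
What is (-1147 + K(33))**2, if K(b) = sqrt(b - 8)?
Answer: 1304164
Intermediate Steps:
K(b) = sqrt(-8 + b)
(-1147 + K(33))**2 = (-1147 + sqrt(-8 + 33))**2 = (-1147 + sqrt(25))**2 = (-1147 + 5)**2 = (-1142)**2 = 1304164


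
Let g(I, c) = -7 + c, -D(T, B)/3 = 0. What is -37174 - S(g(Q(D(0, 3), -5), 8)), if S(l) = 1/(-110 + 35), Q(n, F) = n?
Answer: -2788049/75 ≈ -37174.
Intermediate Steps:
D(T, B) = 0 (D(T, B) = -3*0 = 0)
S(l) = -1/75 (S(l) = 1/(-75) = -1/75)
-37174 - S(g(Q(D(0, 3), -5), 8)) = -37174 - 1*(-1/75) = -37174 + 1/75 = -2788049/75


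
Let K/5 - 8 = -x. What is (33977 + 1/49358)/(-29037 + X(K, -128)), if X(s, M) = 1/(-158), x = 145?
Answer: -132485904593/113223476113 ≈ -1.1701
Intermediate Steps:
K = -685 (K = 40 + 5*(-1*145) = 40 + 5*(-145) = 40 - 725 = -685)
X(s, M) = -1/158
(33977 + 1/49358)/(-29037 + X(K, -128)) = (33977 + 1/49358)/(-29037 - 1/158) = (33977 + 1/49358)/(-4587847/158) = (1677036767/49358)*(-158/4587847) = -132485904593/113223476113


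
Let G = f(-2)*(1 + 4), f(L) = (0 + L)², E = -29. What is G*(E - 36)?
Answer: -1300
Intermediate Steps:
f(L) = L²
G = 20 (G = (-2)²*(1 + 4) = 4*5 = 20)
G*(E - 36) = 20*(-29 - 36) = 20*(-65) = -1300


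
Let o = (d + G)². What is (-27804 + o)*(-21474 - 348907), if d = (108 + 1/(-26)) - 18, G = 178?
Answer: -11016458755885/676 ≈ -1.6297e+10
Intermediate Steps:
d = 2339/26 (d = (108 + 1*(-1/26)) - 18 = (108 - 1/26) - 18 = 2807/26 - 18 = 2339/26 ≈ 89.962)
o = 48539089/676 (o = (2339/26 + 178)² = (6967/26)² = 48539089/676 ≈ 71803.)
(-27804 + o)*(-21474 - 348907) = (-27804 + 48539089/676)*(-21474 - 348907) = (29743585/676)*(-370381) = -11016458755885/676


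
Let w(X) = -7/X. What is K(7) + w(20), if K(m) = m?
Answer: 133/20 ≈ 6.6500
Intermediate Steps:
K(7) + w(20) = 7 - 7/20 = 133/20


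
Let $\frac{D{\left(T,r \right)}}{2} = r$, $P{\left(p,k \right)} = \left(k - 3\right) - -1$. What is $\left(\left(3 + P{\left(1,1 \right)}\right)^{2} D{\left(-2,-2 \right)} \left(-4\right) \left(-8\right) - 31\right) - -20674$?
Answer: $20131$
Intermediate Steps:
$P{\left(p,k \right)} = -2 + k$ ($P{\left(p,k \right)} = \left(-3 + k\right) + 1 = -2 + k$)
$D{\left(T,r \right)} = 2 r$
$\left(\left(3 + P{\left(1,1 \right)}\right)^{2} D{\left(-2,-2 \right)} \left(-4\right) \left(-8\right) - 31\right) - -20674 = \left(\left(3 + \left(-2 + 1\right)\right)^{2} \cdot 2 \left(-2\right) \left(-4\right) \left(-8\right) - 31\right) - -20674 = \left(\left(3 - 1\right)^{2} \left(-4\right) \left(-4\right) \left(-8\right) - 31\right) + 20674 = \left(2^{2} \cdot 16 \left(-8\right) - 31\right) + 20674 = \left(4 \left(-128\right) - 31\right) + 20674 = \left(-512 - 31\right) + 20674 = -543 + 20674 = 20131$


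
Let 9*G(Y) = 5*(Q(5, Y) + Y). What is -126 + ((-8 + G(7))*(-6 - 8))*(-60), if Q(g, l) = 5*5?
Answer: 24262/3 ≈ 8087.3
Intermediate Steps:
Q(g, l) = 25
G(Y) = 125/9 + 5*Y/9 (G(Y) = (5*(25 + Y))/9 = (125 + 5*Y)/9 = 125/9 + 5*Y/9)
-126 + ((-8 + G(7))*(-6 - 8))*(-60) = -126 + ((-8 + (125/9 + (5/9)*7))*(-6 - 8))*(-60) = -126 + ((-8 + (125/9 + 35/9))*(-14))*(-60) = -126 + ((-8 + 160/9)*(-14))*(-60) = -126 + ((88/9)*(-14))*(-60) = -126 - 1232/9*(-60) = -126 + 24640/3 = 24262/3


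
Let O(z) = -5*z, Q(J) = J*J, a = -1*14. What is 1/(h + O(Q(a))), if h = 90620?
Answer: 1/89640 ≈ 1.1156e-5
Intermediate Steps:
a = -14
Q(J) = J**2
1/(h + O(Q(a))) = 1/(90620 - 5*(-14)**2) = 1/(90620 - 5*196) = 1/(90620 - 980) = 1/89640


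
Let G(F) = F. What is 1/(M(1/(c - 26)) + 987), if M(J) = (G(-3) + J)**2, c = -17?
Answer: 1849/1841863 ≈ 0.0010039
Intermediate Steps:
M(J) = (-3 + J)**2
1/(M(1/(c - 26)) + 987) = 1/((-3 + 1/(-17 - 26))**2 + 987) = 1/((-3 + 1/(-43))**2 + 987) = 1/((-3 - 1/43)**2 + 987) = 1/((-130/43)**2 + 987) = 1/(16900/1849 + 987) = 1/(1841863/1849) = 1849/1841863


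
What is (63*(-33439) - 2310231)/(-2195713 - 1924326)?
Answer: 630984/588577 ≈ 1.0721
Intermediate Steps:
(63*(-33439) - 2310231)/(-2195713 - 1924326) = (-2106657 - 2310231)/(-4120039) = -4416888*(-1/4120039) = 630984/588577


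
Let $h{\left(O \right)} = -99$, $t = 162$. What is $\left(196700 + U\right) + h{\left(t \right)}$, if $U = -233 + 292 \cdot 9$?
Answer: $198996$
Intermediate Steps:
$U = 2395$ ($U = -233 + 2628 = 2395$)
$\left(196700 + U\right) + h{\left(t \right)} = \left(196700 + 2395\right) - 99 = 199095 - 99 = 198996$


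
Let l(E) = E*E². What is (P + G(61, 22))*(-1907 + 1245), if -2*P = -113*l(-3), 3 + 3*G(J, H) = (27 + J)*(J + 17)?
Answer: -504113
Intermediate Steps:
l(E) = E³
G(J, H) = -1 + (17 + J)*(27 + J)/3 (G(J, H) = -1 + ((27 + J)*(J + 17))/3 = -1 + ((27 + J)*(17 + J))/3 = -1 + ((17 + J)*(27 + J))/3 = -1 + (17 + J)*(27 + J)/3)
P = -3051/2 (P = -(-113)*(-3)³/2 = -(-113)*(-27)/2 = -½*3051 = -3051/2 ≈ -1525.5)
(P + G(61, 22))*(-1907 + 1245) = (-3051/2 + (152 + (⅓)*61² + (44/3)*61))*(-1907 + 1245) = (-3051/2 + (152 + (⅓)*3721 + 2684/3))*(-662) = (-3051/2 + (152 + 3721/3 + 2684/3))*(-662) = (-3051/2 + 2287)*(-662) = (1523/2)*(-662) = -504113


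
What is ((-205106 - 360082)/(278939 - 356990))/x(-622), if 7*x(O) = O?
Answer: -659386/8091287 ≈ -0.081493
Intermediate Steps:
x(O) = O/7
((-205106 - 360082)/(278939 - 356990))/x(-622) = ((-205106 - 360082)/(278939 - 356990))/(((⅐)*(-622))) = (-565188/(-78051))/(-622/7) = -565188*(-1/78051)*(-7/622) = (188396/26017)*(-7/622) = -659386/8091287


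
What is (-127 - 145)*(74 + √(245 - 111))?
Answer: -20128 - 272*√134 ≈ -23277.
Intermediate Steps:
(-127 - 145)*(74 + √(245 - 111)) = -272*(74 + √134) = -20128 - 272*√134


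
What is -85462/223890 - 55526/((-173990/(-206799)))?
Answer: -128544066778462/1947731055 ≈ -65997.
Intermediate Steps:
-85462/223890 - 55526/((-173990/(-206799))) = -85462*1/223890 - 55526/((-173990*(-1/206799))) = -42731/111945 - 55526/173990/206799 = -42731/111945 - 55526*206799/173990 = -42731/111945 - 5741360637/86995 = -128544066778462/1947731055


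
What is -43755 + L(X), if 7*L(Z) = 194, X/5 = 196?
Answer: -306091/7 ≈ -43727.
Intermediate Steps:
X = 980 (X = 5*196 = 980)
L(Z) = 194/7 (L(Z) = (⅐)*194 = 194/7)
-43755 + L(X) = -43755 + 194/7 = -306091/7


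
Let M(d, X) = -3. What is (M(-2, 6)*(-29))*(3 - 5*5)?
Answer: -1914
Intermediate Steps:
(M(-2, 6)*(-29))*(3 - 5*5) = (-3*(-29))*(3 - 5*5) = 87*(3 - 25) = 87*(-22) = -1914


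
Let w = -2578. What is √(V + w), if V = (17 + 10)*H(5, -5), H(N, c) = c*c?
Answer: I*√1903 ≈ 43.623*I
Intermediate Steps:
H(N, c) = c²
V = 675 (V = (17 + 10)*(-5)² = 27*25 = 675)
√(V + w) = √(675 - 2578) = √(-1903) = I*√1903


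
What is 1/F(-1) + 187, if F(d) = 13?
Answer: 2432/13 ≈ 187.08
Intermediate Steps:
1/F(-1) + 187 = 1/13 + 187 = 2432/13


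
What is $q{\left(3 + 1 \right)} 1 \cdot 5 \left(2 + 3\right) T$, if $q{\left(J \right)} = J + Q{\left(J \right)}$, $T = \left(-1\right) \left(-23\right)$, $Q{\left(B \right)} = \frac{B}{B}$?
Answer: $2875$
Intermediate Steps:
$Q{\left(B \right)} = 1$
$T = 23$
$q{\left(J \right)} = 1 + J$ ($q{\left(J \right)} = J + 1 = 1 + J$)
$q{\left(3 + 1 \right)} 1 \cdot 5 \left(2 + 3\right) T = \left(1 + \left(3 + 1\right)\right) 1 \cdot 5 \left(2 + 3\right) 23 = \left(1 + 4\right) 5 \cdot 5 \cdot 23 = 5 \cdot 25 \cdot 23 = 125 \cdot 23 = 2875$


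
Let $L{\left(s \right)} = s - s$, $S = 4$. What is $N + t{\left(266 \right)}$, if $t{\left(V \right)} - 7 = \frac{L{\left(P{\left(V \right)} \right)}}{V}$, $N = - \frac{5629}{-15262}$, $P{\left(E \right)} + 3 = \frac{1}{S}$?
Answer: $\frac{8651}{1174} \approx 7.3688$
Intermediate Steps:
$P{\left(E \right)} = - \frac{11}{4}$ ($P{\left(E \right)} = -3 + \frac{1}{4} = - \frac{11}{4}$)
$L{\left(s \right)} = 0$
$N = \frac{433}{1174}$ ($N = \left(-5629\right) \left(- \frac{1}{15262}\right) = \frac{433}{1174} \approx 0.36882$)
$t{\left(V \right)} = 7$ ($t{\left(V \right)} = 7 + \frac{0}{V} = 7 + 0 = 7$)
$N + t{\left(266 \right)} = \frac{433}{1174} + 7 = \frac{8651}{1174}$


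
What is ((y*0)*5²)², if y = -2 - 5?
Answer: 0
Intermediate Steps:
y = -7
((y*0)*5²)² = (-7*0*5²)² = (0*25)² = 0² = 0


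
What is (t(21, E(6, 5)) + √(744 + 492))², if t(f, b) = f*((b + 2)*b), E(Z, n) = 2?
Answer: 29460 + 672*√309 ≈ 41273.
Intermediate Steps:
t(f, b) = b*f*(2 + b) (t(f, b) = f*((2 + b)*b) = f*(b*(2 + b)) = b*f*(2 + b))
(t(21, E(6, 5)) + √(744 + 492))² = (2*21*(2 + 2) + √(744 + 492))² = (2*21*4 + √1236)² = (168 + 2*√309)²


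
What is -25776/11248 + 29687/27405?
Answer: -3325642/2752245 ≈ -1.2083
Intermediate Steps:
-25776/11248 + 29687/27405 = -25776*1/11248 + 29687*(1/27405) = -1611/703 + 4241/3915 = -3325642/2752245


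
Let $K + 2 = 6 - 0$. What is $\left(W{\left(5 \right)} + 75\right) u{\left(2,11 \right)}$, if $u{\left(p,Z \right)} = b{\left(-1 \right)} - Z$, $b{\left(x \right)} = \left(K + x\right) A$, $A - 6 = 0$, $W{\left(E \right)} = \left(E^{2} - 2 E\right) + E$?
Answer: $665$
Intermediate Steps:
$W{\left(E \right)} = E^{2} - E$
$K = 4$ ($K = -2 + \left(6 - 0\right) = -2 + \left(6 + 0\right) = -2 + 6 = 4$)
$A = 6$ ($A = 6 + 0 = 6$)
$b{\left(x \right)} = 24 + 6 x$ ($b{\left(x \right)} = \left(4 + x\right) 6 = 24 + 6 x$)
$u{\left(p,Z \right)} = 18 - Z$ ($u{\left(p,Z \right)} = \left(24 + 6 \left(-1\right)\right) - Z = \left(24 - 6\right) - Z = 18 - Z$)
$\left(W{\left(5 \right)} + 75\right) u{\left(2,11 \right)} = \left(5 \left(-1 + 5\right) + 75\right) \left(18 - 11\right) = \left(5 \cdot 4 + 75\right) \left(18 - 11\right) = \left(20 + 75\right) 7 = 95 \cdot 7 = 665$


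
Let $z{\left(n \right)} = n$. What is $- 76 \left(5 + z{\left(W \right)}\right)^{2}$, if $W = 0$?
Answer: $-1900$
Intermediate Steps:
$- 76 \left(5 + z{\left(W \right)}\right)^{2} = - 76 \left(5 + 0\right)^{2} = - 76 \cdot 5^{2} = \left(-76\right) 25 = -1900$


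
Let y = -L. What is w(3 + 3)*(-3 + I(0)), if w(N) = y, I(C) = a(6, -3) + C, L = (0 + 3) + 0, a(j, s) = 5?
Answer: -6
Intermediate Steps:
L = 3 (L = 3 + 0 = 3)
I(C) = 5 + C
y = -3 (y = -1*3 = -3)
w(N) = -3
w(3 + 3)*(-3 + I(0)) = -3*(-3 + (5 + 0)) = -3*(-3 + 5) = -3*2 = -6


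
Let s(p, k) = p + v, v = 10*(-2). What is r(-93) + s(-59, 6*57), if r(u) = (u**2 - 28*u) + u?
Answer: 11081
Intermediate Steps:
v = -20
s(p, k) = -20 + p (s(p, k) = p - 20 = -20 + p)
r(u) = u**2 - 27*u
r(-93) + s(-59, 6*57) = -93*(-27 - 93) + (-20 - 59) = -93*(-120) - 79 = 11160 - 79 = 11081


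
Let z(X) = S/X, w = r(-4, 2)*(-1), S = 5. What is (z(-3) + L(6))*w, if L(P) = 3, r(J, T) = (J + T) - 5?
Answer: 28/3 ≈ 9.3333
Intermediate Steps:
r(J, T) = -5 + J + T
w = 7 (w = (-5 - 4 + 2)*(-1) = -7*(-1) = 7)
z(X) = 5/X
(z(-3) + L(6))*w = (5/(-3) + 3)*7 = (5*(-1/3) + 3)*7 = (-5/3 + 3)*7 = (4/3)*7 = 28/3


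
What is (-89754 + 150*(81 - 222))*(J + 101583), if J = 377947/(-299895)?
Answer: -1126187822619184/99965 ≈ -1.1266e+10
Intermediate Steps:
J = -377947/299895 (J = 377947*(-1/299895) = -377947/299895 ≈ -1.2603)
(-89754 + 150*(81 - 222))*(J + 101583) = (-89754 + 150*(81 - 222))*(-377947/299895 + 101583) = (-89754 + 150*(-141))*(30463855838/299895) = (-89754 - 21150)*(30463855838/299895) = -110904*30463855838/299895 = -1126187822619184/99965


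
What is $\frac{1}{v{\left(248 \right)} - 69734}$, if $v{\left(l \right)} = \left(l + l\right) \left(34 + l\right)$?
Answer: $\frac{1}{70138} \approx 1.4258 \cdot 10^{-5}$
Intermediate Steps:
$v{\left(l \right)} = 2 l \left(34 + l\right)$
$\frac{1}{v{\left(248 \right)} - 69734} = \frac{1}{2 \cdot 248 \left(34 + 248\right) - 69734} = \frac{1}{2 \cdot 248 \cdot 282 - 69734} = \frac{1}{139872 - 69734} = \frac{1}{70138}$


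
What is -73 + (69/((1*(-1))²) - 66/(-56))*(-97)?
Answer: -192649/28 ≈ -6880.3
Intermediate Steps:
-73 + (69/((1*(-1))²) - 66/(-56))*(-97) = -73 + (69/((-1)²) - 66*(-1/56))*(-97) = -73 + (69/1 + 33/28)*(-97) = -73 + (69*1 + 33/28)*(-97) = -73 + (69 + 33/28)*(-97) = -73 + (1965/28)*(-97) = -73 - 190605/28 = -192649/28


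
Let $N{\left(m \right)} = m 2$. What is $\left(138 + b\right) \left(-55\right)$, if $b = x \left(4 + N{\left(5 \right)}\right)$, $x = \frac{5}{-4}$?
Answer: $- \frac{13255}{2} \approx -6627.5$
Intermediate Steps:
$N{\left(m \right)} = 2 m$
$x = - \frac{5}{4}$ ($x = 5 \left(- \frac{1}{4}\right) = - \frac{5}{4} \approx -1.25$)
$b = - \frac{35}{2}$ ($b = - \frac{5 \left(4 + 2 \cdot 5\right)}{4} = - \frac{5 \left(4 + 10\right)}{4} = \left(- \frac{5}{4}\right) 14 = - \frac{35}{2} \approx -17.5$)
$\left(138 + b\right) \left(-55\right) = \left(138 - \frac{35}{2}\right) \left(-55\right) = \frac{241}{2} \left(-55\right) = - \frac{13255}{2}$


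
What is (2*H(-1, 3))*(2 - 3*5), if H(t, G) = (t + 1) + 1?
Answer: -26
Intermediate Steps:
H(t, G) = 2 + t (H(t, G) = (1 + t) + 1 = 2 + t)
(2*H(-1, 3))*(2 - 3*5) = (2*(2 - 1))*(2 - 3*5) = (2*1)*(2 - 15) = 2*(-13) = -26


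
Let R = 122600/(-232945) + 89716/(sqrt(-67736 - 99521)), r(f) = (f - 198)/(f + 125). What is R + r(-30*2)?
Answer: -13613762/3028285 - 89716*I*sqrt(167257)/167257 ≈ -4.4955 - 219.37*I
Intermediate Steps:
r(f) = (-198 + f)/(125 + f)
R = -24520/46589 - 89716*I*sqrt(167257)/167257 (R = 122600*(-1/232945) + 89716/(sqrt(-167257)) = -24520/46589 + 89716/((I*sqrt(167257))) = -24520/46589 + 89716*(-I*sqrt(167257)/167257) = -24520/46589 - 89716*I*sqrt(167257)/167257 ≈ -0.5263 - 219.37*I)
R + r(-30*2) = (-24520/46589 - 89716*I*sqrt(167257)/167257) + (-198 - 30*2)/(125 - 30*2) = (-24520/46589 - 89716*I*sqrt(167257)/167257) + (-198 - 1*60)/(125 - 1*60) = (-24520/46589 - 89716*I*sqrt(167257)/167257) + (-198 - 60)/(125 - 60) = (-24520/46589 - 89716*I*sqrt(167257)/167257) - 258/65 = -13613762/3028285 - 89716*I*sqrt(167257)/167257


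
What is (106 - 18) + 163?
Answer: 251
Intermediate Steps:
(106 - 18) + 163 = 88 + 163 = 251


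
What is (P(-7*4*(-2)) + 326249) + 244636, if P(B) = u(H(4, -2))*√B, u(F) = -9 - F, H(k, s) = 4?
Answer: 570885 - 26*√14 ≈ 5.7079e+5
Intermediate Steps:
P(B) = -13*√B (P(B) = (-9 - 1*4)*√B = (-9 - 4)*√B = -13*√B)
(P(-7*4*(-2)) + 326249) + 244636 = (-13*2*√14 + 326249) + 244636 = (-26*√14 + 326249) + 244636 = (326249 - 26*√14) + 244636 = 570885 - 26*√14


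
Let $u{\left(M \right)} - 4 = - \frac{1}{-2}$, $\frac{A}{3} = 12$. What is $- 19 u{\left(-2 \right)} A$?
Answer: $-3078$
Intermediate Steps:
$A = 36$ ($A = 3 \cdot 12 = 36$)
$u{\left(M \right)} = \frac{9}{2}$ ($u{\left(M \right)} = 4 - \frac{1}{-2} = 4 - - \frac{1}{2} = 4 + \frac{1}{2} = \frac{9}{2}$)
$- 19 u{\left(-2 \right)} A = \left(-19\right) \frac{9}{2} \cdot 36 = \left(- \frac{171}{2}\right) 36 = -3078$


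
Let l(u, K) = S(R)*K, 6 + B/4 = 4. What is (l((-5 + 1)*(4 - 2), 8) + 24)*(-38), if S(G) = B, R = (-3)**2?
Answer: 1520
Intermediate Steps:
B = -8 (B = -24 + 4*4 = -24 + 16 = -8)
R = 9
S(G) = -8
l(u, K) = -8*K
(l((-5 + 1)*(4 - 2), 8) + 24)*(-38) = (-8*8 + 24)*(-38) = (-64 + 24)*(-38) = -40*(-38) = 1520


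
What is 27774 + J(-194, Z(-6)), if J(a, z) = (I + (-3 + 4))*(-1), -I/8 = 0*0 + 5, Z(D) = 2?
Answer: 27813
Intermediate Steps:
I = -40 (I = -8*(0*0 + 5) = -8*(0 + 5) = -8*5 = -40)
J(a, z) = 39 (J(a, z) = (-40 + (-3 + 4))*(-1) = (-40 + 1)*(-1) = -39*(-1) = 39)
27774 + J(-194, Z(-6)) = 27774 + 39 = 27813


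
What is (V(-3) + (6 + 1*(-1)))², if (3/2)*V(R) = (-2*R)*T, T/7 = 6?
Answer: 29929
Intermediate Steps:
T = 42 (T = 7*6 = 42)
V(R) = -56*R (V(R) = 2*(-2*R*42)/3 = 2*(-84*R)/3 = -56*R)
(V(-3) + (6 + 1*(-1)))² = (-56*(-3) + (6 + 1*(-1)))² = (168 + (6 - 1))² = (168 + 5)² = 173² = 29929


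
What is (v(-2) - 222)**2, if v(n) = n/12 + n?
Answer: 1809025/36 ≈ 50251.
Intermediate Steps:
v(n) = 13*n/12 (v(n) = n*(1/12) + n = n/12 + n = 13*n/12)
(v(-2) - 222)**2 = ((13/12)*(-2) - 222)**2 = (-13/6 - 222)**2 = (-1345/6)**2 = 1809025/36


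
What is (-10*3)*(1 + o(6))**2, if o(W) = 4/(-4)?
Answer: 0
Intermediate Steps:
o(W) = -1 (o(W) = 4*(-1/4) = -1)
(-10*3)*(1 + o(6))**2 = (-10*3)*(1 - 1)**2 = -30*0**2 = -30*0 = 0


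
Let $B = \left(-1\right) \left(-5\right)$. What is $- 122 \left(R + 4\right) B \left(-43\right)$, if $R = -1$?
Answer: $78690$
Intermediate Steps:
$B = 5$
$- 122 \left(R + 4\right) B \left(-43\right) = - 122 \left(-1 + 4\right) 5 \left(-43\right) = - 122 \cdot 3 \cdot 5 \left(-43\right) = \left(-122\right) 15 \left(-43\right) = \left(-1830\right) \left(-43\right) = 78690$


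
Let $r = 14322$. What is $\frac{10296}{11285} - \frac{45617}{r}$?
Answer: $- \frac{33393503}{14693070} \approx -2.2727$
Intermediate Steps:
$\frac{10296}{11285} - \frac{45617}{r} = \frac{10296}{11285} - \frac{45617}{14322} = 10296 \cdot \frac{1}{11285} - \frac{4147}{1302} = \frac{10296}{11285} - \frac{4147}{1302} = - \frac{33393503}{14693070}$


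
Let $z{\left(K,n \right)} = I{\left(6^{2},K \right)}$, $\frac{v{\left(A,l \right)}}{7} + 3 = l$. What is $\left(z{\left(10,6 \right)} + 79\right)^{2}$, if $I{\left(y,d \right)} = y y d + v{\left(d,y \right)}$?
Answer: $176092900$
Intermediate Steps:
$v{\left(A,l \right)} = -21 + 7 l$
$I{\left(y,d \right)} = -21 + 7 y + d y^{2}$ ($I{\left(y,d \right)} = y y d + \left(-21 + 7 y\right) = y^{2} d + \left(-21 + 7 y\right) = d y^{2} + \left(-21 + 7 y\right) = -21 + 7 y + d y^{2}$)
$z{\left(K,n \right)} = 231 + 1296 K$ ($z{\left(K,n \right)} = -21 + 7 \cdot 6^{2} + K \left(6^{2}\right)^{2} = -21 + 7 \cdot 36 + K 36^{2} = -21 + 252 + K 1296 = -21 + 252 + 1296 K = 231 + 1296 K$)
$\left(z{\left(10,6 \right)} + 79\right)^{2} = \left(\left(231 + 1296 \cdot 10\right) + 79\right)^{2} = \left(\left(231 + 12960\right) + 79\right)^{2} = \left(13191 + 79\right)^{2} = 13270^{2} = 176092900$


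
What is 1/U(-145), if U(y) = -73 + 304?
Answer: 1/231 ≈ 0.0043290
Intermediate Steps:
U(y) = 231
1/U(-145) = 1/231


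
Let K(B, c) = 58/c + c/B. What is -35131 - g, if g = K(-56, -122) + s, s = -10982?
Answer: -41249401/1708 ≈ -24151.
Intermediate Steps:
g = -18754347/1708 (g = (58/(-122) - 122/(-56)) - 10982 = (58*(-1/122) - 122*(-1/56)) - 10982 = (-29/61 + 61/28) - 10982 = 2909/1708 - 10982 = -18754347/1708 ≈ -10980.)
-35131 - g = -35131 - 1*(-18754347/1708) = -35131 + 18754347/1708 = -41249401/1708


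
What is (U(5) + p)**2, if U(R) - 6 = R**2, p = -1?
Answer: 900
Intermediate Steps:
U(R) = 6 + R**2
(U(5) + p)**2 = ((6 + 5**2) - 1)**2 = ((6 + 25) - 1)**2 = (31 - 1)**2 = 30**2 = 900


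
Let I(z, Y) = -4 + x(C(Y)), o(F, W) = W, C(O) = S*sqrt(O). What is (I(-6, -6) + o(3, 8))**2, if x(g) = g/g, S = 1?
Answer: 25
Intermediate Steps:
C(O) = sqrt(O) (C(O) = 1*sqrt(O) = sqrt(O))
x(g) = 1
I(z, Y) = -3 (I(z, Y) = -4 + 1 = -3)
(I(-6, -6) + o(3, 8))**2 = (-3 + 8)**2 = 5**2 = 25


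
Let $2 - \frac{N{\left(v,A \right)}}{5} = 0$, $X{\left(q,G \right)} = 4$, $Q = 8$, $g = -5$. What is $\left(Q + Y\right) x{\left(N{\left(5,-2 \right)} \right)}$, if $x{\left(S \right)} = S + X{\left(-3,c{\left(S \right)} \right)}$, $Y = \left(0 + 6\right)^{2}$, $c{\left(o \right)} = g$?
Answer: $616$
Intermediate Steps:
$c{\left(o \right)} = -5$
$N{\left(v,A \right)} = 10$ ($N{\left(v,A \right)} = 10 - 0 = 10 + 0 = 10$)
$Y = 36$ ($Y = 6^{2} = 36$)
$x{\left(S \right)} = 4 + S$ ($x{\left(S \right)} = S + 4 = 4 + S$)
$\left(Q + Y\right) x{\left(N{\left(5,-2 \right)} \right)} = \left(8 + 36\right) \left(4 + 10\right) = 44 \cdot 14 = 616$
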